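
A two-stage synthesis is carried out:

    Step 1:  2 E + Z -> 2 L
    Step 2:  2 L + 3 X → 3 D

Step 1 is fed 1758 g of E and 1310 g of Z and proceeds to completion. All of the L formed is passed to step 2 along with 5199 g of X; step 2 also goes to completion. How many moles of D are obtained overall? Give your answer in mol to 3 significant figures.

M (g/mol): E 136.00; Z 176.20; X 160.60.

Step 1:
n(E) = 1758 / 136.00 = 12.93 mol
n(Z) = 1310 / 176.20 = 7.435 mol
n/ν → E: 6.465, Z: 7.435; E is limiting.
n(L) produced = (2/2) × 12.93 = 12.93 mol
Step 2:
n(L) available = 12.93 mol
n(X) = 5199 / 160.60 = 32.37 mol
n/ν → L: 6.465, X: 10.79; L is limiting.
n(D) = (3/2) × 12.93 = 19.40 mol

19.4 mol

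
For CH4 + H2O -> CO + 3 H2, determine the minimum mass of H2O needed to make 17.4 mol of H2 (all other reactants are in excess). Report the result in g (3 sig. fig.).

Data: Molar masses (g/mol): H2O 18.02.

n(H2) = 17.40 mol
n(H2O) = (1/3) × 17.40 = 5.800 mol
mass = 5.800 × 18.02 = 104.5 g

105 g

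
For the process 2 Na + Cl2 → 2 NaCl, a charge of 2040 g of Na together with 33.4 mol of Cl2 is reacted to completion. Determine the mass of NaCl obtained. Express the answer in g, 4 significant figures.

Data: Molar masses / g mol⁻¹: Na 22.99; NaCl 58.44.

n(Na) = 2040 / 22.99 = 88.73 mol
n(Cl2) = 33.40 mol
n/ν → Na: 44.37, Cl2: 33.40; Cl2 is limiting.
n(NaCl) = (2/1) × 33.40 = 66.80 mol
mass = 66.80 × 58.44 = 3904 g

3904 g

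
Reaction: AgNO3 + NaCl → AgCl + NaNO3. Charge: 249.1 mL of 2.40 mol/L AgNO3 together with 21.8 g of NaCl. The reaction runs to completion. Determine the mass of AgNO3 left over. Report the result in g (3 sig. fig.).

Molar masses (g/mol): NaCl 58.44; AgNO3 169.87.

38.2 g

n(AgNO3) = 2.40 × 249.1/1000 = 0.5978 mol
n(NaCl) = 21.80 / 58.44 = 0.3730 mol
n/ν for AgNO3 = 0.5978/1 = 0.5978
n/ν for NaCl = 0.3730/1 = 0.3730
Smallest n/ν is NaCl → limiting reagent.
AgNO3 consumed = (1/1) × 0.3730 = 0.3730 mol
AgNO3 remaining = 0.5978 − 0.3730 = 0.2248 mol
mass = 0.2248 × 169.87 = 38.19 g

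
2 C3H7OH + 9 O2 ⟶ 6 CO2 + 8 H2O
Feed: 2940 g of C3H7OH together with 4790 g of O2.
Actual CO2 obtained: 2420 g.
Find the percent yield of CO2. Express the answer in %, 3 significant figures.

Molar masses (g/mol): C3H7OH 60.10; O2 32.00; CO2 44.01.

n(C3H7OH) = 2940 / 60.10 = 48.92 mol
n(O2) = 4790 / 32.00 = 149.7 mol
n/ν for C3H7OH = 48.92/2 = 24.46
n/ν for O2 = 149.7/9 = 16.63
Smallest n/ν is O2 → limiting reagent.
theoretical n(CO2) = (6/9) × 149.7 = 99.80 mol → 4392 g
% yield = 2420 / 4392 × 100 = 55.10 %

55.1 %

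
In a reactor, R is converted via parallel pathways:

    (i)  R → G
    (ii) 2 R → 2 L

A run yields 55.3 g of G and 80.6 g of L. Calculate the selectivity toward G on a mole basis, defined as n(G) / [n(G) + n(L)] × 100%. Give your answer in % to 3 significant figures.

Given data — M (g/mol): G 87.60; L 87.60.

n(G) = 55.3 / 87.60 = 0.6313 mol
n(L) = 80.6 / 87.60 = 0.9201 mol
selectivity = 0.6313/(0.6313+0.9201) × 100 = 40.69 %

40.7 %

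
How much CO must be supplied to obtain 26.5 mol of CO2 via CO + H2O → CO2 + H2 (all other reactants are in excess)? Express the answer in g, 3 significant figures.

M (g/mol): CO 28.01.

n(CO2) = 26.50 mol
n(CO) = (1/1) × 26.50 = 26.50 mol
mass = 26.50 × 28.01 = 742.3 g

742 g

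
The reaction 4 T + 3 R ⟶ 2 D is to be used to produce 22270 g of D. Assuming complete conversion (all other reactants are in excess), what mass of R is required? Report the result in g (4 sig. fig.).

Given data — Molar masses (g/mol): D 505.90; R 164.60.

n(D) = 22270 / 505.90 = 44.02 mol
n(R) = (3/2) × 44.02 = 66.03 mol
mass = 66.03 × 164.60 = 10870 g

10870 g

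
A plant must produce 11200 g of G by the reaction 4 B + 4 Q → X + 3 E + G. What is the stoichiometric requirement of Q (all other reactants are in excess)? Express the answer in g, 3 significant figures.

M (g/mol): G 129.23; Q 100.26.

n(G) = 11200 / 129.23 = 86.67 mol
n(Q) = (4/1) × 86.67 = 346.7 mol
mass = 346.7 × 100.26 = 34760 g

34800 g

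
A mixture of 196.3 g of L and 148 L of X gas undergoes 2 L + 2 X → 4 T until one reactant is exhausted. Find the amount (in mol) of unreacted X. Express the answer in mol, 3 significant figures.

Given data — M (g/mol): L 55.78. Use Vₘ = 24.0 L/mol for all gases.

2.65 mol

n(L) = 196.3 / 55.78 = 3.519 mol
n(X) = 148.0 / 24.0 = 6.167 mol
n/ν for L = 3.519/2 = 1.760
n/ν for X = 6.167/2 = 3.084
Smallest n/ν is L → limiting reagent.
X consumed = (2/2) × 3.519 = 3.519 mol
X remaining = 6.167 − 3.519 = 2.648 mol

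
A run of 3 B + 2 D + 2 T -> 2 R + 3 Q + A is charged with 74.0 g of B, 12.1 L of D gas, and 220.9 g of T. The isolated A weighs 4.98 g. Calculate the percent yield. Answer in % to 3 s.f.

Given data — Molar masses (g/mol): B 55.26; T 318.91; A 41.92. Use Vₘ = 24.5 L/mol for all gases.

48.1 %

n(B) = 74.00 / 55.26 = 1.339 mol
n(D) = 12.10 / 24.5 = 0.4939 mol
n(T) = 220.9 / 318.91 = 0.6927 mol
n/ν → B: 0.4463, D: 0.2470, T: 0.3464; D is limiting.
theoretical n(A) = (1/2) × 0.4939 = 0.2470 mol → 10.35 g
% yield = 4.98 / 10.35 × 100 = 48.12 %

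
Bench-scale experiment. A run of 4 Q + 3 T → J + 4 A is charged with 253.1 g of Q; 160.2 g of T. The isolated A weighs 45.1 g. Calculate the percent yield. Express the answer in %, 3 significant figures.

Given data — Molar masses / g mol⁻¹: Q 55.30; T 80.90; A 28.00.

61.0 %

n(Q) = 253.1 / 55.30 = 4.577 mol
n(T) = 160.2 / 80.90 = 1.980 mol
n/ν for Q = 4.577/4 = 1.144
n/ν for T = 1.980/3 = 0.6600
Smallest n/ν is T → limiting reagent.
theoretical n(A) = (4/3) × 1.980 = 2.640 mol → 73.92 g
% yield = 45.1 / 73.92 × 100 = 61.01 %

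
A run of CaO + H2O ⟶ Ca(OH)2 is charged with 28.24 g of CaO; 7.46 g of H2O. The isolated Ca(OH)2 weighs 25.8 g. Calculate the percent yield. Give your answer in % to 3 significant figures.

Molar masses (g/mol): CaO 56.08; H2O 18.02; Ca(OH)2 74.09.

84.1 %

n(CaO) = 28.24 / 56.08 = 0.5036 mol
n(H2O) = 7.460 / 18.02 = 0.4140 mol
n/ν for CaO = 0.5036/1 = 0.5036
n/ν for H2O = 0.4140/1 = 0.4140
Smallest n/ν is H2O → limiting reagent.
theoretical n(Ca(OH)2) = (1/1) × 0.4140 = 0.4140 mol → 30.67 g
% yield = 25.8 / 30.67 × 100 = 84.12 %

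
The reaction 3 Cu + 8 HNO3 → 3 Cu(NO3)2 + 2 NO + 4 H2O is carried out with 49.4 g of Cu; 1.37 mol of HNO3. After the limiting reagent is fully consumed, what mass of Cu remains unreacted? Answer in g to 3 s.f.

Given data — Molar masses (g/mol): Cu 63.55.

16.8 g

n(Cu) = 49.40 / 63.55 = 0.7773 mol
n(HNO3) = 1.370 mol
n/ν → Cu: 0.2591, HNO3: 0.1713; HNO3 is limiting.
Cu consumed = (3/8) × 1.370 = 0.5138 mol
Cu remaining = 0.7773 − 0.5138 = 0.2635 mol
mass = 0.2635 × 63.55 = 16.75 g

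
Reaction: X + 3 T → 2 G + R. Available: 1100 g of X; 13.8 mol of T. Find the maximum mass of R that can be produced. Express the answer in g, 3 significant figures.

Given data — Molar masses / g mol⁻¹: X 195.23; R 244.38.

1120 g

n(X) = 1100 / 195.23 = 5.634 mol
n(T) = 13.80 mol
n/ν → X: 5.634, T: 4.600; T is limiting.
n(R) = (1/3) × 13.80 = 4.600 mol
mass = 4.600 × 244.38 = 1124 g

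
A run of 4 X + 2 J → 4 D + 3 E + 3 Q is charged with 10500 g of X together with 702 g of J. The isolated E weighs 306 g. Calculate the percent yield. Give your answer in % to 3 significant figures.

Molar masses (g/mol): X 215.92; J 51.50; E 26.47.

56.5 %

n(X) = 10500 / 215.92 = 48.63 mol
n(J) = 702.0 / 51.50 = 13.63 mol
n/ν → X: 12.16, J: 6.815; J is limiting.
theoretical n(E) = (3/2) × 13.63 = 20.45 mol → 541.3 g
% yield = 306 / 541.3 × 100 = 56.53 %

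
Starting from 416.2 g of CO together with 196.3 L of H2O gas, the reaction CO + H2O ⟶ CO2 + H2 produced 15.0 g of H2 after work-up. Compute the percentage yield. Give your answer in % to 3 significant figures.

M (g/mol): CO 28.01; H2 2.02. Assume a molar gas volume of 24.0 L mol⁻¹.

n(CO) = 416.2 / 28.01 = 14.86 mol
n(H2O) = 196.3 / 24.0 = 8.179 mol
n/ν for CO = 14.86/1 = 14.86
n/ν for H2O = 8.179/1 = 8.179
Smallest n/ν is H2O → limiting reagent.
theoretical n(H2) = (1/1) × 8.179 = 8.179 mol → 16.52 g
% yield = 15.0 / 16.52 × 100 = 90.80 %

90.8 %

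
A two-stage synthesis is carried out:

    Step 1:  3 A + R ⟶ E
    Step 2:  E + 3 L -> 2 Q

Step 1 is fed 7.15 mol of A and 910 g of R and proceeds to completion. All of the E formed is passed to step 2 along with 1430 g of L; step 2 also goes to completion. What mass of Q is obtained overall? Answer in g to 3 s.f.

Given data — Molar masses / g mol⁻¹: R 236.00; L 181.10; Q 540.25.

Step 1:
n(A) = 7.150 mol
n(R) = 910.0 / 236.00 = 3.856 mol
n/ν for A = 7.150/3 = 2.383
n/ν for R = 3.856/1 = 3.856
Smallest n/ν is A → limiting reagent.
n(E) produced = (1/3) × 7.150 = 2.383 mol
Step 2:
n(E) available = 2.383 mol
n(L) = 1430 / 181.10 = 7.896 mol
n/ν for E = 2.383/1 = 2.383
n/ν for L = 7.896/3 = 2.632
Smallest n/ν is E → limiting reagent.
n(Q) = (2/1) × 2.383 = 4.766 mol
mass = 4.766 × 540.25 = 2575 g

2580 g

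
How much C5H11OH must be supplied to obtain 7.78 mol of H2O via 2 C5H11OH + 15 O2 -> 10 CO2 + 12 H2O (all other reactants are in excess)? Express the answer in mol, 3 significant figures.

1.30 mol

n(H2O) = 7.780 mol
n(C5H11OH) = (2/12) × 7.780 = 1.297 mol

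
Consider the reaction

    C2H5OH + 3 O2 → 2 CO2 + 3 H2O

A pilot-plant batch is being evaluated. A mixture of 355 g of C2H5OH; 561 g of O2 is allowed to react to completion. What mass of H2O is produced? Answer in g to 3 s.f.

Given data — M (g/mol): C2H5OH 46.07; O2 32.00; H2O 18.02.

n(C2H5OH) = 355.0 / 46.07 = 7.706 mol
n(O2) = 561.0 / 32.00 = 17.53 mol
n/ν for C2H5OH = 7.706/1 = 7.706
n/ν for O2 = 17.53/3 = 5.843
Smallest n/ν is O2 → limiting reagent.
n(H2O) = (3/3) × 17.53 = 17.53 mol
mass = 17.53 × 18.02 = 315.9 g

316 g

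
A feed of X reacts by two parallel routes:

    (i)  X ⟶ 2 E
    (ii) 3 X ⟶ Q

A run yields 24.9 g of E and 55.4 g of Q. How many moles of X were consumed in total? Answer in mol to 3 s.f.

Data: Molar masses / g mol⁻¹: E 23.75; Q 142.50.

1.69 mol

n(E) = 24.9 / 23.75 = 1.048 mol
n(Q) = 55.4 / 142.50 = 0.3888 mol
n(X) via (i) = (1/2)×1.048 = 0.5240 mol
n(X) via (ii) = (3/1)×0.3888 = 1.166 mol
total n(X) = 0.5240 + 1.166 = 1.690 mol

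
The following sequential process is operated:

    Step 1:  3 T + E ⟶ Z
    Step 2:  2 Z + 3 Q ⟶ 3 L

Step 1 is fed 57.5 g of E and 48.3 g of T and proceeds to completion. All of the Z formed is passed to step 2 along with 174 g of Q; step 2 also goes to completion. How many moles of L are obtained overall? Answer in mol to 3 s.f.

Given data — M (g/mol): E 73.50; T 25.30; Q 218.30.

0.797 mol

Step 1:
n(E) = 57.50 / 73.50 = 0.7823 mol
n(T) = 48.30 / 25.30 = 1.909 mol
n/ν for E = 0.7823/1 = 0.7823
n/ν for T = 1.909/3 = 0.6363
Smallest n/ν is T → limiting reagent.
n(Z) produced = (1/3) × 1.909 = 0.6363 mol
Step 2:
n(Z) available = 0.6363 mol
n(Q) = 174.0 / 218.30 = 0.7971 mol
n/ν for Z = 0.6363/2 = 0.3182
n/ν for Q = 0.7971/3 = 0.2657
Smallest n/ν is Q → limiting reagent.
n(L) = (3/3) × 0.7971 = 0.7971 mol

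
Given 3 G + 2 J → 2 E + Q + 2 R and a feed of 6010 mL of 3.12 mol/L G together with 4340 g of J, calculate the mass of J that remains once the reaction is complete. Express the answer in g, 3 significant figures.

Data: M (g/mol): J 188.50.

n(G) = 3.12 × 6010/1000 = 18.75 mol
n(J) = 4340 / 188.50 = 23.02 mol
n/ν → G: 6.250, J: 11.51; G is limiting.
J consumed = (2/3) × 18.75 = 12.50 mol
J remaining = 23.02 − 12.50 = 10.52 mol
mass = 10.52 × 188.50 = 1983 g

1980 g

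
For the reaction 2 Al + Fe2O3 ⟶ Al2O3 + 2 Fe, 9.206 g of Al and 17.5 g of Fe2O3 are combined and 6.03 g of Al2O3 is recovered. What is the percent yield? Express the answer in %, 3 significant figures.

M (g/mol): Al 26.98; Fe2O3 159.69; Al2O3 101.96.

54.0 %

n(Al) = 9.206 / 26.98 = 0.3412 mol
n(Fe2O3) = 17.50 / 159.69 = 0.1096 mol
n/ν for Al = 0.3412/2 = 0.1706
n/ν for Fe2O3 = 0.1096/1 = 0.1096
Smallest n/ν is Fe2O3 → limiting reagent.
theoretical n(Al2O3) = (1/1) × 0.1096 = 0.1096 mol → 11.17 g
% yield = 6.03 / 11.17 × 100 = 53.98 %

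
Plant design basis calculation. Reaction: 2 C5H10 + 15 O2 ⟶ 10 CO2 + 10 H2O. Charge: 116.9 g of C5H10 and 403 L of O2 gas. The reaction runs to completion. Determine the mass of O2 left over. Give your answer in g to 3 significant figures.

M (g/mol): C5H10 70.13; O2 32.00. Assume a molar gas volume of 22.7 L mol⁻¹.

168 g

n(C5H10) = 116.9 / 70.13 = 1.667 mol
n(O2) = 403.0 / 22.7 = 17.75 mol
n/ν for C5H10 = 1.667/2 = 0.8335
n/ν for O2 = 17.75/15 = 1.183
Smallest n/ν is C5H10 → limiting reagent.
O2 consumed = (15/2) × 1.667 = 12.50 mol
O2 remaining = 17.75 − 12.50 = 5.250 mol
mass = 5.250 × 32.00 = 168.0 g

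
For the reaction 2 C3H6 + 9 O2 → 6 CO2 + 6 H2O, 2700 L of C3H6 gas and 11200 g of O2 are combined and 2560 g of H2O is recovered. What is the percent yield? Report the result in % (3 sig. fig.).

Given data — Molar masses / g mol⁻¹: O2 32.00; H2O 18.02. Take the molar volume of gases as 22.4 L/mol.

60.9 %

n(C3H6) = 2700 / 22.4 = 120.5 mol
n(O2) = 11200 / 32.00 = 350.0 mol
n/ν for C3H6 = 120.5/2 = 60.25
n/ν for O2 = 350.0/9 = 38.89
Smallest n/ν is O2 → limiting reagent.
theoretical n(H2O) = (6/9) × 350.0 = 233.3 mol → 4204 g
% yield = 2560 / 4204 × 100 = 60.89 %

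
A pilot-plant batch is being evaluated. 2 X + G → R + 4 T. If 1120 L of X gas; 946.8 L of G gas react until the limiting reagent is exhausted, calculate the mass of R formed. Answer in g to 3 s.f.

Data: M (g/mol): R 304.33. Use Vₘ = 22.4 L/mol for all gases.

n(X) = 1120 / 22.4 = 50.00 mol
n(G) = 946.8 / 22.4 = 42.27 mol
n/ν for X = 50.00/2 = 25.00
n/ν for G = 42.27/1 = 42.27
Smallest n/ν is X → limiting reagent.
n(R) = (1/2) × 50.00 = 25.00 mol
mass = 25.00 × 304.33 = 7608 g

7610 g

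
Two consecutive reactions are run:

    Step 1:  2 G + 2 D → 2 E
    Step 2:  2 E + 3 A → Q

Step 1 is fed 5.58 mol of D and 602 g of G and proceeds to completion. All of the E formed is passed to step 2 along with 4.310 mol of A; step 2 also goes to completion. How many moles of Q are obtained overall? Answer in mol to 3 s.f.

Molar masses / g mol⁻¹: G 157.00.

Step 1:
n(D) = 5.580 mol
n(G) = 602.0 / 157.00 = 3.834 mol
n/ν → D: 2.790, G: 1.917; G is limiting.
n(E) produced = (2/2) × 3.834 = 3.834 mol
Step 2:
n(E) available = 3.834 mol
n(A) = 4.310 mol
n/ν → E: 1.917, A: 1.437; A is limiting.
n(Q) = (1/3) × 4.310 = 1.437 mol

1.44 mol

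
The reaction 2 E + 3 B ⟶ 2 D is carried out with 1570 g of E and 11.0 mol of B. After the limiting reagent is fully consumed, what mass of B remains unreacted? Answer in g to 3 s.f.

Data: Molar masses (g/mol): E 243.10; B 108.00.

n(E) = 1570 / 243.10 = 6.458 mol
n(B) = 11.00 mol
n/ν for E = 6.458/2 = 3.229
n/ν for B = 11.00/3 = 3.667
Smallest n/ν is E → limiting reagent.
B consumed = (3/2) × 6.458 = 9.687 mol
B remaining = 11.00 − 9.687 = 1.313 mol
mass = 1.313 × 108.00 = 141.8 g

142 g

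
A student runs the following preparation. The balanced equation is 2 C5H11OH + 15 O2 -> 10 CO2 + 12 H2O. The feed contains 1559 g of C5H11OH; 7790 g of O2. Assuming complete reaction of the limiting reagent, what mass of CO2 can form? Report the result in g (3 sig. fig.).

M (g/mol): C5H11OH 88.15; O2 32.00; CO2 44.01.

n(C5H11OH) = 1559 / 88.15 = 17.69 mol
n(O2) = 7790 / 32.00 = 243.4 mol
n/ν → C5H11OH: 8.845, O2: 16.23; C5H11OH is limiting.
n(CO2) = (10/2) × 17.69 = 88.45 mol
mass = 88.45 × 44.01 = 3893 g

3890 g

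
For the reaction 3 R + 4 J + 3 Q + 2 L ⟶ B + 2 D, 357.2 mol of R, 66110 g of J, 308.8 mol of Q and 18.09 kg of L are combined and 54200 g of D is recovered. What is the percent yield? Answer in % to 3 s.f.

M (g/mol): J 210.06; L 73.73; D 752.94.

45.7 %

n(R) = 357.2 mol
n(J) = 66110 / 210.06 = 314.7 mol
n(Q) = 308.8 mol
n(L) = 18.09×1000 / 73.73 = 245.4 mol
n/ν → R: 119.1, J: 78.68, Q: 102.9, L: 122.7; J is limiting.
theoretical n(D) = (2/4) × 314.7 = 157.4 mol → 118500 g
% yield = 54200 / 118500 × 100 = 45.74 %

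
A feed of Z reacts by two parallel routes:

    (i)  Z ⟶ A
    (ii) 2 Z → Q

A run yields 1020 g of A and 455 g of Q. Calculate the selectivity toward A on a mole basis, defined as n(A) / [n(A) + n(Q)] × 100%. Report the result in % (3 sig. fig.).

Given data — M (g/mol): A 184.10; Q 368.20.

81.8 %

n(A) = 1020 / 184.10 = 5.540 mol
n(Q) = 455 / 368.20 = 1.236 mol
selectivity = 5.540/(5.540+1.236) × 100 = 81.76 %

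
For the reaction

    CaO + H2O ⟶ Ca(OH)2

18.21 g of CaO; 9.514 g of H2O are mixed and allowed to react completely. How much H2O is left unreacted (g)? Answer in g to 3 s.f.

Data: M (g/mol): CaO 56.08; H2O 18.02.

3.66 g

n(CaO) = 18.21 / 56.08 = 0.3247 mol
n(H2O) = 9.514 / 18.02 = 0.5280 mol
n/ν for CaO = 0.3247/1 = 0.3247
n/ν for H2O = 0.5280/1 = 0.5280
Smallest n/ν is CaO → limiting reagent.
H2O consumed = (1/1) × 0.3247 = 0.3247 mol
H2O remaining = 0.5280 − 0.3247 = 0.2033 mol
mass = 0.2033 × 18.02 = 3.663 g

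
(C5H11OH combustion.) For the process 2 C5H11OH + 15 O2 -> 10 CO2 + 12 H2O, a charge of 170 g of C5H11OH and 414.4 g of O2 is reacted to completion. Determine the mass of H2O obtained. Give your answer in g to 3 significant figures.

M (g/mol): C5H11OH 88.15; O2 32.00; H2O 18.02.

187 g

n(C5H11OH) = 170.0 / 88.15 = 1.929 mol
n(O2) = 414.4 / 32.00 = 12.95 mol
n/ν for C5H11OH = 1.929/2 = 0.9645
n/ν for O2 = 12.95/15 = 0.8633
Smallest n/ν is O2 → limiting reagent.
n(H2O) = (12/15) × 12.95 = 10.36 mol
mass = 10.36 × 18.02 = 186.7 g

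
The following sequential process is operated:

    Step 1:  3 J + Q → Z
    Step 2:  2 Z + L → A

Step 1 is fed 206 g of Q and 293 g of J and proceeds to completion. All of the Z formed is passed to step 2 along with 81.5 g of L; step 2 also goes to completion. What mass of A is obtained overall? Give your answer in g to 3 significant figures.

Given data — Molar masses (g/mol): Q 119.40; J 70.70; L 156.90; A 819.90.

Step 1:
n(Q) = 206.0 / 119.40 = 1.725 mol
n(J) = 293.0 / 70.70 = 4.144 mol
n/ν for Q = 1.725/1 = 1.725
n/ν for J = 4.144/3 = 1.381
Smallest n/ν is J → limiting reagent.
n(Z) produced = (1/3) × 4.144 = 1.381 mol
Step 2:
n(Z) available = 1.381 mol
n(L) = 81.50 / 156.90 = 0.5194 mol
n/ν for Z = 1.381/2 = 0.6905
n/ν for L = 0.5194/1 = 0.5194
Smallest n/ν is L → limiting reagent.
n(A) = (1/1) × 0.5194 = 0.5194 mol
mass = 0.5194 × 819.90 = 425.9 g

426 g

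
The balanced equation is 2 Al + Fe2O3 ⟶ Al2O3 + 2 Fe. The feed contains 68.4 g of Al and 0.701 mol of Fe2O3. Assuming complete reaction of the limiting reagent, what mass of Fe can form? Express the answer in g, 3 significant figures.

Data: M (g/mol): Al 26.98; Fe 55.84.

n(Al) = 68.40 / 26.98 = 2.535 mol
n(Fe2O3) = 0.7010 mol
n/ν → Al: 1.268, Fe2O3: 0.7010; Fe2O3 is limiting.
n(Fe) = (2/1) × 0.7010 = 1.402 mol
mass = 1.402 × 55.84 = 78.29 g

78.3 g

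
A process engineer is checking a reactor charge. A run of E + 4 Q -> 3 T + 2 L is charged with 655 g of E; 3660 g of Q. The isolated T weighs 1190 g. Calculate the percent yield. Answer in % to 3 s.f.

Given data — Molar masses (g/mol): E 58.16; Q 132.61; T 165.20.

n(E) = 655.0 / 58.16 = 11.26 mol
n(Q) = 3660 / 132.61 = 27.60 mol
n/ν for E = 11.26/1 = 11.26
n/ν for Q = 27.60/4 = 6.900
Smallest n/ν is Q → limiting reagent.
theoretical n(T) = (3/4) × 27.60 = 20.70 mol → 3420 g
% yield = 1190 / 3420 × 100 = 34.80 %

34.8 %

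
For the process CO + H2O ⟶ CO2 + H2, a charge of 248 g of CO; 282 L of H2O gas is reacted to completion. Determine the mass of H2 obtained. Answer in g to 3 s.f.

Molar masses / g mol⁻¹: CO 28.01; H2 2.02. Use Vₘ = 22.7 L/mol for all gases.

17.9 g

n(CO) = 248.0 / 28.01 = 8.854 mol
n(H2O) = 282.0 / 22.7 = 12.42 mol
n/ν for CO = 8.854/1 = 8.854
n/ν for H2O = 12.42/1 = 12.42
Smallest n/ν is CO → limiting reagent.
n(H2) = (1/1) × 8.854 = 8.854 mol
mass = 8.854 × 2.02 = 17.89 g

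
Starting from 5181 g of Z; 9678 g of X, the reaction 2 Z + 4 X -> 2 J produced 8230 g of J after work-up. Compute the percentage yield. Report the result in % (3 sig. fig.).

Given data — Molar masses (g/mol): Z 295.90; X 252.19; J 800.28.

58.7 %

n(Z) = 5181 / 295.90 = 17.51 mol
n(X) = 9678 / 252.19 = 38.38 mol
n/ν for Z = 17.51/2 = 8.755
n/ν for X = 38.38/4 = 9.595
Smallest n/ν is Z → limiting reagent.
theoretical n(J) = (2/2) × 17.51 = 17.51 mol → 14010 g
% yield = 8230 / 14010 × 100 = 58.74 %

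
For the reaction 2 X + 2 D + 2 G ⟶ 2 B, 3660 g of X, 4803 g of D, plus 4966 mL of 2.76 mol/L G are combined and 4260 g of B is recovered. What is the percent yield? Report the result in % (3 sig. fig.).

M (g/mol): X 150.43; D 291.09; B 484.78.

n(X) = 3660 / 150.43 = 24.33 mol
n(D) = 4803 / 291.09 = 16.50 mol
n(G) = 2.76 × 4966/1000 = 13.71 mol
n/ν for X = 24.33/2 = 12.17
n/ν for D = 16.50/2 = 8.250
n/ν for G = 13.71/2 = 6.855
Smallest n/ν is G → limiting reagent.
theoretical n(B) = (2/2) × 13.71 = 13.71 mol → 6646 g
% yield = 4260 / 6646 × 100 = 64.10 %

64.1 %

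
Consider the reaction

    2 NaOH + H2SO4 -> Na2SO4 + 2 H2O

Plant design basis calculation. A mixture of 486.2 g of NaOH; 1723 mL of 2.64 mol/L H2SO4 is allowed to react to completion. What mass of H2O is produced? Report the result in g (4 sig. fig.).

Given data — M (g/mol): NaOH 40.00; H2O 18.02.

n(NaOH) = 486.2 / 40.00 = 12.16 mol
n(H2SO4) = 2.64 × 1723/1000 = 4.549 mol
n/ν for NaOH = 12.16/2 = 6.080
n/ν for H2SO4 = 4.549/1 = 4.549
Smallest n/ν is H2SO4 → limiting reagent.
n(H2O) = (2/1) × 4.549 = 9.098 mol
mass = 9.098 × 18.02 = 163.9 g

163.9 g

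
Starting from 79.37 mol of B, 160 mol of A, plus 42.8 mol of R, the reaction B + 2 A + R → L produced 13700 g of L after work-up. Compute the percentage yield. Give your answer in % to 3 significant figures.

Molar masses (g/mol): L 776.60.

41.2 %

n(B) = 79.37 mol
n(A) = 160.0 mol
n(R) = 42.80 mol
n/ν for B = 79.37/1 = 79.37
n/ν for A = 160.0/2 = 80.00
n/ν for R = 42.80/1 = 42.80
Smallest n/ν is R → limiting reagent.
theoretical n(L) = (1/1) × 42.80 = 42.80 mol → 33240 g
% yield = 13700 / 33240 × 100 = 41.22 %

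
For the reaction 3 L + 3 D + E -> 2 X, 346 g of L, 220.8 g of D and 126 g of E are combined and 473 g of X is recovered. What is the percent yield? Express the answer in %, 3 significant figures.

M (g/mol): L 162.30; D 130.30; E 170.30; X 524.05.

79.9 %

n(L) = 346.0 / 162.30 = 2.132 mol
n(D) = 220.8 / 130.30 = 1.695 mol
n(E) = 126.0 / 170.30 = 0.7399 mol
n/ν → L: 0.7107, D: 0.5650, E: 0.7399; D is limiting.
theoretical n(X) = (2/3) × 1.695 = 1.130 mol → 592.2 g
% yield = 473 / 592.2 × 100 = 79.87 %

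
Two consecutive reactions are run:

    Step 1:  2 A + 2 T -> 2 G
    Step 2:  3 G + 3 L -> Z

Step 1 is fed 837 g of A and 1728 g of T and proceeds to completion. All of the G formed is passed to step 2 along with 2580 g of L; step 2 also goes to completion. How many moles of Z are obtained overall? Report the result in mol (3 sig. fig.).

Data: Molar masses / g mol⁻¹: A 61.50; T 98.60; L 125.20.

4.54 mol

Step 1:
n(A) = 837.0 / 61.50 = 13.61 mol
n(T) = 1728 / 98.60 = 17.53 mol
n/ν → A: 6.805, T: 8.765; A is limiting.
n(G) produced = (2/2) × 13.61 = 13.61 mol
Step 2:
n(G) available = 13.61 mol
n(L) = 2580 / 125.20 = 20.61 mol
n/ν → G: 4.537, L: 6.870; G is limiting.
n(Z) = (1/3) × 13.61 = 4.537 mol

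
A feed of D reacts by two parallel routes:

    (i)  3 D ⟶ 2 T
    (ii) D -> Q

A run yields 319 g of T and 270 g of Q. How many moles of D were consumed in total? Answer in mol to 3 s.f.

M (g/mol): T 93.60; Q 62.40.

n(T) = 319 / 93.60 = 3.408 mol
n(Q) = 270 / 62.40 = 4.327 mol
n(D) via (i) = (3/2)×3.408 = 5.112 mol
n(D) via (ii) = (1/1)×4.327 = 4.327 mol
total n(D) = 5.112 + 4.327 = 9.439 mol

9.44 mol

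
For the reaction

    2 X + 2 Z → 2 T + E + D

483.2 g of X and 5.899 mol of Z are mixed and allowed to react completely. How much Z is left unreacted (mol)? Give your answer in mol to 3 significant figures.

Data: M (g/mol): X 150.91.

n(X) = 483.2 / 150.91 = 3.202 mol
n(Z) = 5.899 mol
n/ν → X: 1.601, Z: 2.950; X is limiting.
Z consumed = (2/2) × 3.202 = 3.202 mol
Z remaining = 5.899 − 3.202 = 2.697 mol

2.70 mol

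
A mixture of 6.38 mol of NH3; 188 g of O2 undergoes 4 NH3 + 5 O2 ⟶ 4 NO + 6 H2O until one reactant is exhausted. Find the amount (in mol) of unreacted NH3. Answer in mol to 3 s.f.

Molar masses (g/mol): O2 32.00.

1.68 mol

n(NH3) = 6.380 mol
n(O2) = 188.0 / 32.00 = 5.875 mol
n/ν for NH3 = 6.380/4 = 1.595
n/ν for O2 = 5.875/5 = 1.175
Smallest n/ν is O2 → limiting reagent.
NH3 consumed = (4/5) × 5.875 = 4.700 mol
NH3 remaining = 6.380 − 4.700 = 1.680 mol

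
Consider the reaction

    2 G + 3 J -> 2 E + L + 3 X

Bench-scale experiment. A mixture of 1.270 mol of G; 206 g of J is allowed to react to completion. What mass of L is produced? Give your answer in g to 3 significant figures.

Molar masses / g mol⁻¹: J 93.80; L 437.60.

n(G) = 1.270 mol
n(J) = 206.0 / 93.80 = 2.196 mol
n/ν for G = 1.270/2 = 0.6350
n/ν for J = 2.196/3 = 0.7320
Smallest n/ν is G → limiting reagent.
n(L) = (1/2) × 1.270 = 0.6350 mol
mass = 0.6350 × 437.60 = 277.9 g

278 g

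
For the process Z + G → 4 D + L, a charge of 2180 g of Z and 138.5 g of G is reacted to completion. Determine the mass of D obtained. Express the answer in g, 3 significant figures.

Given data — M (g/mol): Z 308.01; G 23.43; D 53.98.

1280 g

n(Z) = 2180 / 308.01 = 7.078 mol
n(G) = 138.5 / 23.43 = 5.911 mol
n/ν → Z: 7.078, G: 5.911; G is limiting.
n(D) = (4/1) × 5.911 = 23.64 mol
mass = 23.64 × 53.98 = 1276 g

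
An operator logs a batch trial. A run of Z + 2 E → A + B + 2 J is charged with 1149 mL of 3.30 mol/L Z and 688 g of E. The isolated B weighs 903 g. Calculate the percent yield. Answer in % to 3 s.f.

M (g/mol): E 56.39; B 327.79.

72.7 %

n(Z) = 3.30 × 1149/1000 = 3.792 mol
n(E) = 688.0 / 56.39 = 12.20 mol
n/ν for Z = 3.792/1 = 3.792
n/ν for E = 12.20/2 = 6.100
Smallest n/ν is Z → limiting reagent.
theoretical n(B) = (1/1) × 3.792 = 3.792 mol → 1243 g
% yield = 903 / 1243 × 100 = 72.65 %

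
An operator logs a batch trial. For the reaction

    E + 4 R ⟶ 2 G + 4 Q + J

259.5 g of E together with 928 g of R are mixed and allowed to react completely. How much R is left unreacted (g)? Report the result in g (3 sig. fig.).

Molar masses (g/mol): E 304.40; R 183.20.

303 g

n(E) = 259.5 / 304.40 = 0.8525 mol
n(R) = 928.0 / 183.20 = 5.066 mol
n/ν for E = 0.8525/1 = 0.8525
n/ν for R = 5.066/4 = 1.267
Smallest n/ν is E → limiting reagent.
R consumed = (4/1) × 0.8525 = 3.410 mol
R remaining = 5.066 − 3.410 = 1.656 mol
mass = 1.656 × 183.20 = 303.4 g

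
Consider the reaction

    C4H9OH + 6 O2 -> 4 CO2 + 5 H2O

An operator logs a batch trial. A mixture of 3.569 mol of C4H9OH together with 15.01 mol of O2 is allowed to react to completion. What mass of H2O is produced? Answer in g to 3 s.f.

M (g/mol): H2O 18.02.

225 g

n(C4H9OH) = 3.569 mol
n(O2) = 15.01 mol
n/ν for C4H9OH = 3.569/1 = 3.569
n/ν for O2 = 15.01/6 = 2.502
Smallest n/ν is O2 → limiting reagent.
n(H2O) = (5/6) × 15.01 = 12.51 mol
mass = 12.51 × 18.02 = 225.4 g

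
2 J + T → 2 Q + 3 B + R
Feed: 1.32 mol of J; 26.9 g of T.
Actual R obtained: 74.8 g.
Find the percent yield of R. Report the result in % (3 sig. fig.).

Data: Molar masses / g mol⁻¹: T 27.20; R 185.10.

61.2 %

n(J) = 1.320 mol
n(T) = 26.90 / 27.20 = 0.9890 mol
n/ν for J = 1.320/2 = 0.6600
n/ν for T = 0.9890/1 = 0.9890
Smallest n/ν is J → limiting reagent.
theoretical n(R) = (1/2) × 1.320 = 0.6600 mol → 122.2 g
% yield = 74.8 / 122.2 × 100 = 61.21 %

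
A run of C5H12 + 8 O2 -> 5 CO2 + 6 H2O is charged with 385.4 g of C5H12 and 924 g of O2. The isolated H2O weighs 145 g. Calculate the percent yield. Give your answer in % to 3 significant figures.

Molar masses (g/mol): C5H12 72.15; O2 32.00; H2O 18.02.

n(C5H12) = 385.4 / 72.15 = 5.342 mol
n(O2) = 924.0 / 32.00 = 28.88 mol
n/ν → C5H12: 5.342, O2: 3.610; O2 is limiting.
theoretical n(H2O) = (6/8) × 28.88 = 21.66 mol → 390.3 g
% yield = 145 / 390.3 × 100 = 37.15 %

37.2 %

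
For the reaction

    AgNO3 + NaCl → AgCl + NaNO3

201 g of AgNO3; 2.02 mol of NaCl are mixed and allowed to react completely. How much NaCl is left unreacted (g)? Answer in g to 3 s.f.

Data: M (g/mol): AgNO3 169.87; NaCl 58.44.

n(AgNO3) = 201.0 / 169.87 = 1.183 mol
n(NaCl) = 2.020 mol
n/ν → AgNO3: 1.183, NaCl: 2.020; AgNO3 is limiting.
NaCl consumed = (1/1) × 1.183 = 1.183 mol
NaCl remaining = 2.020 − 1.183 = 0.8370 mol
mass = 0.8370 × 58.44 = 48.91 g

48.9 g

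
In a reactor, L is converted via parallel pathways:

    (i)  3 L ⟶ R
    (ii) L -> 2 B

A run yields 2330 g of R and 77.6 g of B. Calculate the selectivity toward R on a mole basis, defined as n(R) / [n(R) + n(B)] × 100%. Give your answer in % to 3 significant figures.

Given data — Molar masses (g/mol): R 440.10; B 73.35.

n(R) = 2330 / 440.10 = 5.294 mol
n(B) = 77.6 / 73.35 = 1.058 mol
selectivity = 5.294/(5.294+1.058) × 100 = 83.34 %

83.3 %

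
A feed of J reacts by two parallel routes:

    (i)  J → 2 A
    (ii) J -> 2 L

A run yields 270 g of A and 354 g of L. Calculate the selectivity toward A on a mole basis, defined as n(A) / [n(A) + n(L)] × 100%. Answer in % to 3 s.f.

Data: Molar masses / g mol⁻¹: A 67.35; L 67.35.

43.3 %

n(A) = 270 / 67.35 = 4.009 mol
n(L) = 354 / 67.35 = 5.256 mol
selectivity = 4.009/(4.009+5.256) × 100 = 43.27 %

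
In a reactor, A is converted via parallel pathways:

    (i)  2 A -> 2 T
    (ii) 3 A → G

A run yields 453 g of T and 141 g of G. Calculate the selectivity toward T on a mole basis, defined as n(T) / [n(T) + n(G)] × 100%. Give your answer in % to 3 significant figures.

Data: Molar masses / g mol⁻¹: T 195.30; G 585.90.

90.6 %

n(T) = 453 / 195.30 = 2.320 mol
n(G) = 141 / 585.90 = 0.2407 mol
selectivity = 2.320/(2.320+0.2407) × 100 = 90.60 %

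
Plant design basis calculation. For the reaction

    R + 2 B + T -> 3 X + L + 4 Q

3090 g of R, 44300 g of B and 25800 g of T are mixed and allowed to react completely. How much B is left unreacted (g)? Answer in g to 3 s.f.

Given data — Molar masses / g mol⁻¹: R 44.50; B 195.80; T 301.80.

n(R) = 3090 / 44.50 = 69.44 mol
n(B) = 44300 / 195.80 = 226.3 mol
n(T) = 25800 / 301.80 = 85.49 mol
n/ν for R = 69.44/1 = 69.44
n/ν for B = 226.3/2 = 113.2
n/ν for T = 85.49/1 = 85.49
Smallest n/ν is R → limiting reagent.
B consumed = (2/1) × 69.44 = 138.9 mol
B remaining = 226.3 − 138.9 = 87.40 mol
mass = 87.40 × 195.80 = 17110 g

17100 g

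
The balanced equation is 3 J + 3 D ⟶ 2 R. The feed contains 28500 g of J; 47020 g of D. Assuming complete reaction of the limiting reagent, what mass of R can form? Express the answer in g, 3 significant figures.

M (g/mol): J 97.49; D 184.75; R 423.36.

n(J) = 28500 / 97.49 = 292.3 mol
n(D) = 47020 / 184.75 = 254.5 mol
n/ν for J = 292.3/3 = 97.43
n/ν for D = 254.5/3 = 84.83
Smallest n/ν is D → limiting reagent.
n(R) = (2/3) × 254.5 = 169.7 mol
mass = 169.7 × 423.36 = 71840 g

71800 g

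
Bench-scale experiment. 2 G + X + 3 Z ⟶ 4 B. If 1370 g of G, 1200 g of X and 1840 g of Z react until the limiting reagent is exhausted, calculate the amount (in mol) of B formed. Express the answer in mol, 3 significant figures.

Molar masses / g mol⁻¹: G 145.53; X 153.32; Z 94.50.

n(G) = 1370 / 145.53 = 9.414 mol
n(X) = 1200 / 153.32 = 7.827 mol
n(Z) = 1840 / 94.50 = 19.47 mol
n/ν for G = 9.414/2 = 4.707
n/ν for X = 7.827/1 = 7.827
n/ν for Z = 19.47/3 = 6.490
Smallest n/ν is G → limiting reagent.
n(B) = (4/2) × 9.414 = 18.83 mol

18.8 mol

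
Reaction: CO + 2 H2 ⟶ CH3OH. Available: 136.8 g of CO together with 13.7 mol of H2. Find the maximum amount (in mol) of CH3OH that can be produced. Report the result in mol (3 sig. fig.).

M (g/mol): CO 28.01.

n(CO) = 136.8 / 28.01 = 4.884 mol
n(H2) = 13.70 mol
n/ν → CO: 4.884, H2: 6.850; CO is limiting.
n(CH3OH) = (1/1) × 4.884 = 4.884 mol

4.88 mol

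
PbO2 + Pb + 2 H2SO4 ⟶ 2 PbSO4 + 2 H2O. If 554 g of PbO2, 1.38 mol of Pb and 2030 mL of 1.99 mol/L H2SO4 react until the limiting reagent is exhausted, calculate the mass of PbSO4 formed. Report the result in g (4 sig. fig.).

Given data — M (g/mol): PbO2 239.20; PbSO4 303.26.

n(PbO2) = 554.0 / 239.20 = 2.316 mol
n(Pb) = 1.380 mol
n(H2SO4) = 1.99 × 2030/1000 = 4.040 mol
n/ν for PbO2 = 2.316/1 = 2.316
n/ν for Pb = 1.380/1 = 1.380
n/ν for H2SO4 = 4.040/2 = 2.020
Smallest n/ν is Pb → limiting reagent.
n(PbSO4) = (2/1) × 1.380 = 2.760 mol
mass = 2.760 × 303.26 = 837.0 g

837.0 g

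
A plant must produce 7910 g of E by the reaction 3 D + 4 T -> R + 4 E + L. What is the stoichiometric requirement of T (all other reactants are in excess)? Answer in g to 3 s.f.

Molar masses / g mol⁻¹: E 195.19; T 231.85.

n(E) = 7910 / 195.19 = 40.52 mol
n(T) = (4/4) × 40.52 = 40.52 mol
mass = 40.52 × 231.85 = 9395 g

9400 g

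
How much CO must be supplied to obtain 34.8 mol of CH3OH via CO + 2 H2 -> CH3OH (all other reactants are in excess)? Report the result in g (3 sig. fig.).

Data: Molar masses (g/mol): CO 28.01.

975 g

n(CH3OH) = 34.80 mol
n(CO) = (1/1) × 34.80 = 34.80 mol
mass = 34.80 × 28.01 = 974.7 g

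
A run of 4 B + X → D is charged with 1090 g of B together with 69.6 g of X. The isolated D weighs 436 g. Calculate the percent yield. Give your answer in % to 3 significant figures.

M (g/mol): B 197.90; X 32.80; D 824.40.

38.4 %

n(B) = 1090 / 197.90 = 5.508 mol
n(X) = 69.60 / 32.80 = 2.122 mol
n/ν for B = 5.508/4 = 1.377
n/ν for X = 2.122/1 = 2.122
Smallest n/ν is B → limiting reagent.
theoretical n(D) = (1/4) × 5.508 = 1.377 mol → 1135 g
% yield = 436 / 1135 × 100 = 38.41 %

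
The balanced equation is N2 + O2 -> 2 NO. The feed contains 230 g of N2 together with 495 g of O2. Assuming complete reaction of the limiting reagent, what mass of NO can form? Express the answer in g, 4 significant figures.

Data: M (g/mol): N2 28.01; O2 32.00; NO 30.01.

n(N2) = 230.0 / 28.01 = 8.211 mol
n(O2) = 495.0 / 32.00 = 15.47 mol
n/ν → N2: 8.211, O2: 15.47; N2 is limiting.
n(NO) = (2/1) × 8.211 = 16.42 mol
mass = 16.42 × 30.01 = 492.8 g

492.8 g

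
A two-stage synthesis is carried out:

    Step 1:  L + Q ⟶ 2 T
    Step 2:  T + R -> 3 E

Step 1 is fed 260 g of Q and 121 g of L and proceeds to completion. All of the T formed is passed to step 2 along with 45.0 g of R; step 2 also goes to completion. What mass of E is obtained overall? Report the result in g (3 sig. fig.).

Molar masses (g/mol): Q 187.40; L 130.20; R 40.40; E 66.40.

222 g

Step 1:
n(Q) = 260.0 / 187.40 = 1.387 mol
n(L) = 121.0 / 130.20 = 0.9293 mol
n/ν for Q = 1.387/1 = 1.387
n/ν for L = 0.9293/1 = 0.9293
Smallest n/ν is L → limiting reagent.
n(T) produced = (2/1) × 0.9293 = 1.859 mol
Step 2:
n(T) available = 1.859 mol
n(R) = 45.00 / 40.40 = 1.114 mol
n/ν for T = 1.859/1 = 1.859
n/ν for R = 1.114/1 = 1.114
Smallest n/ν is R → limiting reagent.
n(E) = (3/1) × 1.114 = 3.342 mol
mass = 3.342 × 66.40 = 221.9 g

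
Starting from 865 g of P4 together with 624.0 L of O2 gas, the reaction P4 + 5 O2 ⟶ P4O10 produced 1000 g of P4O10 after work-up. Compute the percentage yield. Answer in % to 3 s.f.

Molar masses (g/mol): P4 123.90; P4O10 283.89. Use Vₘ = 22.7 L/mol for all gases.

n(P4) = 865.0 / 123.90 = 6.981 mol
n(O2) = 624.0 / 22.7 = 27.49 mol
n/ν for P4 = 6.981/1 = 6.981
n/ν for O2 = 27.49/5 = 5.498
Smallest n/ν is O2 → limiting reagent.
theoretical n(P4O10) = (1/5) × 27.49 = 5.498 mol → 1561 g
% yield = 1000 / 1561 × 100 = 64.06 %

64.1 %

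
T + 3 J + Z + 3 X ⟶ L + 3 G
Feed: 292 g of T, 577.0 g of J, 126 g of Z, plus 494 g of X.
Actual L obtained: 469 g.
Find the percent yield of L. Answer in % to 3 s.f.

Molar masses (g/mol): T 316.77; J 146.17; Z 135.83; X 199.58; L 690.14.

n(T) = 292.0 / 316.77 = 0.9218 mol
n(J) = 577.0 / 146.17 = 3.947 mol
n(Z) = 126.0 / 135.83 = 0.9276 mol
n(X) = 494.0 / 199.58 = 2.475 mol
n/ν for T = 0.9218/1 = 0.9218
n/ν for J = 3.947/3 = 1.316
n/ν for Z = 0.9276/1 = 0.9276
n/ν for X = 2.475/3 = 0.8250
Smallest n/ν is X → limiting reagent.
theoretical n(L) = (1/3) × 2.475 = 0.8250 mol → 569.4 g
% yield = 469 / 569.4 × 100 = 82.37 %

82.4 %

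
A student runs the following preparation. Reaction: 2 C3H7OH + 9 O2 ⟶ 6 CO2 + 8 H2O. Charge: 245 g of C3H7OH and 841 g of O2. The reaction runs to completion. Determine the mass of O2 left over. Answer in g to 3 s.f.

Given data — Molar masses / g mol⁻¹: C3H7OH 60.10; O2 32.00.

254 g

n(C3H7OH) = 245.0 / 60.10 = 4.077 mol
n(O2) = 841.0 / 32.00 = 26.28 mol
n/ν for C3H7OH = 4.077/2 = 2.039
n/ν for O2 = 26.28/9 = 2.920
Smallest n/ν is C3H7OH → limiting reagent.
O2 consumed = (9/2) × 4.077 = 18.35 mol
O2 remaining = 26.28 − 18.35 = 7.930 mol
mass = 7.930 × 32.00 = 253.8 g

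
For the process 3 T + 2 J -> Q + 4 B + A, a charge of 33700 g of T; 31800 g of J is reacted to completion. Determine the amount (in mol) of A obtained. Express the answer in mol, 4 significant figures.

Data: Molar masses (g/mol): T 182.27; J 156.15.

n(T) = 33700 / 182.27 = 184.9 mol
n(J) = 31800 / 156.15 = 203.7 mol
n/ν → T: 61.63, J: 101.9; T is limiting.
n(A) = (1/3) × 184.9 = 61.63 mol

61.63 mol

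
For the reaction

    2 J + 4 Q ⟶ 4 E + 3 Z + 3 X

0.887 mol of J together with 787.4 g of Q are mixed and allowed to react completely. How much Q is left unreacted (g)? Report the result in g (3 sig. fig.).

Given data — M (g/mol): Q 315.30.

n(J) = 0.8870 mol
n(Q) = 787.4 / 315.30 = 2.497 mol
n/ν for J = 0.8870/2 = 0.4435
n/ν for Q = 2.497/4 = 0.6243
Smallest n/ν is J → limiting reagent.
Q consumed = (4/2) × 0.8870 = 1.774 mol
Q remaining = 2.497 − 1.774 = 0.7230 mol
mass = 0.7230 × 315.30 = 228.0 g

228 g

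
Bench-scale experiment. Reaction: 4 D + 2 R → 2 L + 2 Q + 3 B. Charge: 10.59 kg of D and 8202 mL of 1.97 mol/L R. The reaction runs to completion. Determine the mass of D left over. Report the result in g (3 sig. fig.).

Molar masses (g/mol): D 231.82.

n(D) = 10.59×1000 / 231.82 = 45.68 mol
n(R) = 1.97 × 8202/1000 = 16.16 mol
n/ν → D: 11.42, R: 8.080; R is limiting.
D consumed = (4/2) × 16.16 = 32.32 mol
D remaining = 45.68 − 32.32 = 13.36 mol
mass = 13.36 × 231.82 = 3097 g

3100 g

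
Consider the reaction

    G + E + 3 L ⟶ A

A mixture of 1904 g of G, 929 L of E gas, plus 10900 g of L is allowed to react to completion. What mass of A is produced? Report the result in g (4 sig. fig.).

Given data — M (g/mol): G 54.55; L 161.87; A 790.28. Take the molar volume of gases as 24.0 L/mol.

17740 g

n(G) = 1904 / 54.55 = 34.90 mol
n(E) = 929.0 / 24.0 = 38.71 mol
n(L) = 10900 / 161.87 = 67.34 mol
n/ν for G = 34.90/1 = 34.90
n/ν for E = 38.71/1 = 38.71
n/ν for L = 67.34/3 = 22.45
Smallest n/ν is L → limiting reagent.
n(A) = (1/3) × 67.34 = 22.45 mol
mass = 22.45 × 790.28 = 17740 g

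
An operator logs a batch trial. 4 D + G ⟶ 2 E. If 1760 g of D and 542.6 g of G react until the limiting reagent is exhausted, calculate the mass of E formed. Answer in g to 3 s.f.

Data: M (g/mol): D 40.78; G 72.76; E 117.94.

1760 g

n(D) = 1760 / 40.78 = 43.16 mol
n(G) = 542.6 / 72.76 = 7.457 mol
n/ν for D = 43.16/4 = 10.79
n/ν for G = 7.457/1 = 7.457
Smallest n/ν is G → limiting reagent.
n(E) = (2/1) × 7.457 = 14.91 mol
mass = 14.91 × 117.94 = 1758 g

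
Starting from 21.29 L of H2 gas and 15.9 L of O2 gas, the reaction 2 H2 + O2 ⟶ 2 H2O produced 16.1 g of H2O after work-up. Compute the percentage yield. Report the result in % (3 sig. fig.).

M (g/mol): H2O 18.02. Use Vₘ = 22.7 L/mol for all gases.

95.3 %

n(H2) = 21.29 / 22.7 = 0.9379 mol
n(O2) = 15.90 / 22.7 = 0.7004 mol
n/ν → H2: 0.4690, O2: 0.7004; H2 is limiting.
theoretical n(H2O) = (2/2) × 0.9379 = 0.9379 mol → 16.90 g
% yield = 16.1 / 16.90 × 100 = 95.27 %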